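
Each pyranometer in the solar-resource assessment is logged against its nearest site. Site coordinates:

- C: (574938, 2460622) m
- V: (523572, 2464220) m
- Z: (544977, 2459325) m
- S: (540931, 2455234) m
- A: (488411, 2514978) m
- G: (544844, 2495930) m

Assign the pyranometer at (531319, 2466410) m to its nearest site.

V

Squared distances to each site:
C: 1936118105.000; V: 64812109.000; Z: 236738189.000; S: 217293520.000; A: 4199947088.000; G: 1054356025.000.
Minimum at V.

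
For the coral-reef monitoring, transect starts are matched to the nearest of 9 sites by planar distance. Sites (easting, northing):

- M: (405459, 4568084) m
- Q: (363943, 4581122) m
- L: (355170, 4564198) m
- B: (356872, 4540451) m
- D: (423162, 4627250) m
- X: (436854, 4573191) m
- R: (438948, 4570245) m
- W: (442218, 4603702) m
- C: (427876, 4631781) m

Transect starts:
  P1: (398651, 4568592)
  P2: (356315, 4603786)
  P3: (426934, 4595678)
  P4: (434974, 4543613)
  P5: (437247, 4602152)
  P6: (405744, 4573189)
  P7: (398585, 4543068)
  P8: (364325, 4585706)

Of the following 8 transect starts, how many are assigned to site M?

P1 → M
P2 → Q
P3 → W
P4 → R
P5 → W
P6 → M
P7 → M
P8 → Q
3 of the 8 go to M.

3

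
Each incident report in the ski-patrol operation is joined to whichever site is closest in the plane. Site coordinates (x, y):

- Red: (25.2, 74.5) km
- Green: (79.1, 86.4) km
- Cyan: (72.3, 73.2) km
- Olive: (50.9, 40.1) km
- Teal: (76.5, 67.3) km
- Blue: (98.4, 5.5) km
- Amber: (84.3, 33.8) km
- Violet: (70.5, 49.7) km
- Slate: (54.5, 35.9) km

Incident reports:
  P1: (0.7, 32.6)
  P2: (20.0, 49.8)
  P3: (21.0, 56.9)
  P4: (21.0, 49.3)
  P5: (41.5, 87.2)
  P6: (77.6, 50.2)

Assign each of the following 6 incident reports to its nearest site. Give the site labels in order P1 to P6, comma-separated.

P1 → Red (d²=2355.86)
P2 → Red (d²=637.13)
P3 → Red (d²=327.40)
P4 → Red (d²=652.68)
P5 → Red (d²=426.98)
P6 → Violet (d²=50.66)

Red, Red, Red, Red, Red, Violet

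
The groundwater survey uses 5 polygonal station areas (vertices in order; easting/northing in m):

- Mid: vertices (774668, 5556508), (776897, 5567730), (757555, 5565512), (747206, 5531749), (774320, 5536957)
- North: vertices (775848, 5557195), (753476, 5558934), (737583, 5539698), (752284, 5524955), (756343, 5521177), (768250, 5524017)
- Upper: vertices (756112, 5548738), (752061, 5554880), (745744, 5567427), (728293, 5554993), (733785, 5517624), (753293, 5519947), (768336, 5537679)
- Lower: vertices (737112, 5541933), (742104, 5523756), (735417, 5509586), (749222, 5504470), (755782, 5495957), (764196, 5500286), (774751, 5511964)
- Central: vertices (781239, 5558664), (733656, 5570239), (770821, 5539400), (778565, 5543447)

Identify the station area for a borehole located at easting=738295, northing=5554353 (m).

Upper

Cast a ray rightward from (738295, 5554353). For each polygon, the edges (by vertex number in listed order) whose endpoints lie on opposite sides of northing = 5554353, where each meets that height, and whether that is right or left of the point:
Mid: 3–4 at easting≈754134.6 (right), 5–1 at easting≈774629.6 (right) → 2 crossings.
North: 2–3 at easting≈749691.1 (right), 6–1 at easting≈775197.2 (right) → 2 crossings.
Upper: 1–2 at easting≈752408.6 (right), 4–5 at easting≈728387.1 (left) → 1 crossing.
Lower: no edge straddles that height → 0 crossings.
Central: 2–3 at easting≈752800.7 (right), 4–1 at easting≈780481.5 (right) → 2 crossings.
Only Upper has an odd count, so the point is inside Upper.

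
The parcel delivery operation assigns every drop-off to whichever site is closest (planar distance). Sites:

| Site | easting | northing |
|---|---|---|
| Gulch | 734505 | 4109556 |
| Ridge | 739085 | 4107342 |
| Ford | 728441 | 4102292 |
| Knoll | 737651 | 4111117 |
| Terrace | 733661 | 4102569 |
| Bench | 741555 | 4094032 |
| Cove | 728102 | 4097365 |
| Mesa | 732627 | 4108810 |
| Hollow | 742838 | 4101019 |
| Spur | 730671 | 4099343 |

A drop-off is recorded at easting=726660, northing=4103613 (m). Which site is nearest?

Squared distances to each site:
Gulch: 96863274.000; Ridge: 168286066.000; Ford: 4917002.000; Knoll: 177112097.000; Terrace: 50103937.000; Bench: 313656586.000; Cove: 41116868.000; Mesa: 62613898.000; Hollow: 268456520.000; Spur: 34321021.000.
Minimum at Ford.

Ford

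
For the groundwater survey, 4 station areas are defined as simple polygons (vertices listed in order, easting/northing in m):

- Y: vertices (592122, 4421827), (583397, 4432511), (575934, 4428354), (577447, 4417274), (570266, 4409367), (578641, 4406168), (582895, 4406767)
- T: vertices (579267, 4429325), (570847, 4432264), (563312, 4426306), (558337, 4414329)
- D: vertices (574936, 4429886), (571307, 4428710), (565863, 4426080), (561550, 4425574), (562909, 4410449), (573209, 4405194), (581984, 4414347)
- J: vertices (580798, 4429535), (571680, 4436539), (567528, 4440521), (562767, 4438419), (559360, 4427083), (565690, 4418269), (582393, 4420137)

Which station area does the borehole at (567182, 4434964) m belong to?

Cast a ray rightward from (567182, 4434964). For each polygon, the edges (by vertex number in listed order) whose endpoints lie on opposite sides of northing = 4434964, where each meets that height, and whether that is right or left of the point:
Y: no edge straddles that height → 0 crossings.
T: no edge straddles that height → 0 crossings.
D: no edge straddles that height → 0 crossings.
J: 1–2 at easting≈573730.4 (right), 4–5 at easting≈561728.6 (left) → 1 crossing.
Only J has an odd count, so the point is inside J.

J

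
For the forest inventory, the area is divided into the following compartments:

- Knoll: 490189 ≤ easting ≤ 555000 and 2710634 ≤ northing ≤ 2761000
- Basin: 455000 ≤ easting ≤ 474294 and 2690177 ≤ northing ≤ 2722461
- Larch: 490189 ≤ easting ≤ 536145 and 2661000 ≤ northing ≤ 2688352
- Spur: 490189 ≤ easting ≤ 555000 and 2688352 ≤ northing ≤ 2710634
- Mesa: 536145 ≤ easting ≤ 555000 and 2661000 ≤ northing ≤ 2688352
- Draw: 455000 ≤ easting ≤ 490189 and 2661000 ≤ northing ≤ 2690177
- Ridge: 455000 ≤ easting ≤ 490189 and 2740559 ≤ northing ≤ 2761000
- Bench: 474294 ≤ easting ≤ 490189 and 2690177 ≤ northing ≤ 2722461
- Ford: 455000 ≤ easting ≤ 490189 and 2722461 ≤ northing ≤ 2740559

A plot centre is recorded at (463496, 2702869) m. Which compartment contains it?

The point has easting = 463496 and northing = 2702869.
Only Basin satisfies 455000 ≤ easting ≤ 474294 and 2690177 ≤ northing ≤ 2722461.

Basin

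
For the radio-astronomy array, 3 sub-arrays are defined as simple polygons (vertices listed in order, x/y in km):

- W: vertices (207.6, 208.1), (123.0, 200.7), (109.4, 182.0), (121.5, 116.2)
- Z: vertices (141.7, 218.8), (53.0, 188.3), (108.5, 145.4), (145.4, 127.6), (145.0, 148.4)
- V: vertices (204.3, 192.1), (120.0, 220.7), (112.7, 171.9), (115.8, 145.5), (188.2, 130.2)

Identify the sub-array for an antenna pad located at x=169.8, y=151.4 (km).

V

Cast a ray rightward from (169.8, 151.4). For each polygon, the edges (by vertex number in listed order) whose endpoints lie on opposite sides of y = 151.4, where each meets that height, and whether that is right or left of the point:
W: 3–4 at x≈115.03 (left), 4–1 at x≈154.48 (left) → 0 crossings.
Z: 2–3 at x≈100.74 (left), 5–1 at x≈144.86 (left) → 0 crossings.
V: 3–4 at x≈115.11 (left), 5–1 at x≈193.71 (right) → 1 crossing.
Only V has an odd count, so the point is inside V.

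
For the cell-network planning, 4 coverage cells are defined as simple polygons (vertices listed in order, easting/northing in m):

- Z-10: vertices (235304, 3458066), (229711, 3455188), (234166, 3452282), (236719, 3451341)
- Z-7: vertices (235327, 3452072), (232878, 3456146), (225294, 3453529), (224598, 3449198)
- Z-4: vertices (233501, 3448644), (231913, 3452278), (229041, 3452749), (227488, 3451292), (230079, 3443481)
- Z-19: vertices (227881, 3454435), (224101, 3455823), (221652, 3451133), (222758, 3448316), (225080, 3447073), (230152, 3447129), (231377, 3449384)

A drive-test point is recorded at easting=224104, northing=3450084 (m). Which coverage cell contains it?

Cast a ray rightward from (224104, 3450084). For each polygon, the edges (by vertex number in listed order) whose endpoints lie on opposite sides of northing = 3450084, where each meets that height, and whether that is right or left of the point:
Z-10: no edge straddles that height → 0 crossings.
Z-7: 3–4 at easting≈224740.4 (right), 4–1 at easting≈227905.5 (right) → 2 crossings.
Z-4: 1–2 at easting≈232871.7 (right), 4–5 at easting≈227888.7 (right) → 2 crossings.
Z-19: 3–4 at easting≈222063.9 (left), 7–1 at easting≈230892.5 (right) → 1 crossing.
Only Z-19 has an odd count, so the point is inside Z-19.

Z-19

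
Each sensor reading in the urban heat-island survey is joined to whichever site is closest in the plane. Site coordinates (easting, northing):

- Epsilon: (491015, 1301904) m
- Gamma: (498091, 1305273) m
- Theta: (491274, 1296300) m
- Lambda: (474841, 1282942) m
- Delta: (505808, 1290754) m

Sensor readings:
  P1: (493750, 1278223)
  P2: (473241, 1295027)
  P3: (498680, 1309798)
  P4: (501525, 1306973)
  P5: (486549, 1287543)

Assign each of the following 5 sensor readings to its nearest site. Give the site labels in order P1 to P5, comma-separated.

Delta, Lambda, Gamma, Gamma, Theta

P1 → Delta (d²=302421325.00)
P2 → Lambda (d²=148607225.00)
P3 → Gamma (d²=20822546.00)
P4 → Gamma (d²=14682356.00)
P5 → Theta (d²=99010674.00)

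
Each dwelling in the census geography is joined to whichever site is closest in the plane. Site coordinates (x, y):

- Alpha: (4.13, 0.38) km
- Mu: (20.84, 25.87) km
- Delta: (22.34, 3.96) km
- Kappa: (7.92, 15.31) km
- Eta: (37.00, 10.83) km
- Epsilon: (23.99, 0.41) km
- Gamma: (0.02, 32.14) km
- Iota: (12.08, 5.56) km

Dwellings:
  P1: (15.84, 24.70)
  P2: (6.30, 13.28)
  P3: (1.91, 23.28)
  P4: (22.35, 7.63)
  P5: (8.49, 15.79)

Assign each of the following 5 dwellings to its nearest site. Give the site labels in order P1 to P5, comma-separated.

Mu, Kappa, Gamma, Delta, Kappa

P1 → Mu (d²=26.37)
P2 → Kappa (d²=6.75)
P3 → Gamma (d²=82.07)
P4 → Delta (d²=13.47)
P5 → Kappa (d²=0.56)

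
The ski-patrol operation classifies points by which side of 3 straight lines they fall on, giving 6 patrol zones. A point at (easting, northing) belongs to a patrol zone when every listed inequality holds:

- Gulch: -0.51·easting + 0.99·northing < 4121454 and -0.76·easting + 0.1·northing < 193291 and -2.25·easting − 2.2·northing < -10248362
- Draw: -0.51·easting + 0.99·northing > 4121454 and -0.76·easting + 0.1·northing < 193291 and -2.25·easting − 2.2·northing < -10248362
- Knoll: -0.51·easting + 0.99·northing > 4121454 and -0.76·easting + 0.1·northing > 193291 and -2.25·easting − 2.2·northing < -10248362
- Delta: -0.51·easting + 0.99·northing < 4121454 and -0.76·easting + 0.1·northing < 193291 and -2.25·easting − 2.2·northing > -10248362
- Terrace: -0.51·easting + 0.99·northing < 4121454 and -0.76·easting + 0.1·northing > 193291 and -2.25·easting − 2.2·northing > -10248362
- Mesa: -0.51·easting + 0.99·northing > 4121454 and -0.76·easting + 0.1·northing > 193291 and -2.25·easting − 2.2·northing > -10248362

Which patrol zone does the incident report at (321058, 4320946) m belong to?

Delta

-0.51·321058 + 0.99·4320946 = 4113996.960, which is < 4121454
-0.76·321058 + 0.1·4320946 = 188090.520, which is < 193291
-2.25·321058 − 2.2·4320946 = -10228461.700, which is > -10248362
This sign pattern matches Delta.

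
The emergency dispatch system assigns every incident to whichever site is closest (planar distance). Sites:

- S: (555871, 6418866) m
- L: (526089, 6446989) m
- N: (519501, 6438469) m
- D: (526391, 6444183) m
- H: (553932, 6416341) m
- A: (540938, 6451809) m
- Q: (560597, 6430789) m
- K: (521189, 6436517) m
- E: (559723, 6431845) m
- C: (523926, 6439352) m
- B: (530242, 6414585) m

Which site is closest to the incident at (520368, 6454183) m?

L

Squared distances to each site:
S: 2507753498.000; L: 84483477.000; N: 247681485.000; D: 136276529.000; H: 2558559060.000; A: 428760776.000; Q: 2165651677.000; K: 312761597.000; E: 2047802269.000; C: 232617925.000; B: 1665497480.000.
Minimum at L.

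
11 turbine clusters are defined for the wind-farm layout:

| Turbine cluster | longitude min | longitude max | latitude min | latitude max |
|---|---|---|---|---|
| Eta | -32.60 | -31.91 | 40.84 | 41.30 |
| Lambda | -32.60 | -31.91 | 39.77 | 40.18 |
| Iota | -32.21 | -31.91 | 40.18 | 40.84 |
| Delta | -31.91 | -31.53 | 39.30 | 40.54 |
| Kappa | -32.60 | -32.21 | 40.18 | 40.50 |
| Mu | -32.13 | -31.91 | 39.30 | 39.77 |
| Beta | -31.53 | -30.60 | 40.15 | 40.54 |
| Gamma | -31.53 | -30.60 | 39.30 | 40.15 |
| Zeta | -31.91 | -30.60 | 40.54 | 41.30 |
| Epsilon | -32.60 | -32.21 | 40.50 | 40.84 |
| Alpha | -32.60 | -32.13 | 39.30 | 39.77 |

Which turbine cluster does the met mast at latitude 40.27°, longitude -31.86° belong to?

Delta

The point has longitude = -31.86 and latitude = 40.27.
Only Delta satisfies -31.91 ≤ longitude ≤ -31.53 and 39.30 ≤ latitude ≤ 40.54.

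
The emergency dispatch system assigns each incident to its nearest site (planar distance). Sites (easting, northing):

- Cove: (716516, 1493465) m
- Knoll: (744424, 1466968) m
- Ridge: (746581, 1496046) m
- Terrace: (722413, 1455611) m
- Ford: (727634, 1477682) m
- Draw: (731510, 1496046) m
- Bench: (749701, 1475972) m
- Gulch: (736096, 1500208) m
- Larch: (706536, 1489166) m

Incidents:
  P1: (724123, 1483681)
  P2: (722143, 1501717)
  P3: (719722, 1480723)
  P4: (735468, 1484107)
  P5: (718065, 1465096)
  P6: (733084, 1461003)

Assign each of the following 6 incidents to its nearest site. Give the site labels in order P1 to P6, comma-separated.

Ford, Cove, Ford, Ford, Terrace, Terrace

P1 → Ford (d²=48315122.00)
P2 → Cove (d²=99758633.00)
P3 → Ford (d²=71847425.00)
P4 → Ford (d²=102652181.00)
P5 → Terrace (d²=108870329.00)
P6 → Terrace (d²=142943905.00)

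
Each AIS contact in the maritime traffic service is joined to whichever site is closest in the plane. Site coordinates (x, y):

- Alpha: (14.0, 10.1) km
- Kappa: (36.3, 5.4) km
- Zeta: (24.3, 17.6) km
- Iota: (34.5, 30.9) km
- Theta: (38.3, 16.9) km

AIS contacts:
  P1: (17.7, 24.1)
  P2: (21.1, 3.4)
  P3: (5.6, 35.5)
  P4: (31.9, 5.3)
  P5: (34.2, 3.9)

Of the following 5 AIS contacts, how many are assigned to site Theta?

P1 → Zeta
P2 → Alpha
P3 → Zeta
P4 → Kappa
P5 → Kappa
0 of the 5 go to Theta.

0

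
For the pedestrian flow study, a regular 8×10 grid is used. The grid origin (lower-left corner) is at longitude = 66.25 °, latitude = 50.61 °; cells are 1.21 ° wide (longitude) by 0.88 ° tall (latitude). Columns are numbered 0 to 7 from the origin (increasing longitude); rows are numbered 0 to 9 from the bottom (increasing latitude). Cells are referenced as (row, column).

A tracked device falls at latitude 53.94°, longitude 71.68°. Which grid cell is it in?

Column index: ⌊(71.68 − 66.25) / 1.21⌋ = ⌊4.488⌋ = 4
Row offset from origin: ⌊(53.94 − 50.61) / 0.88⌋ = ⌊3.784⌋ = 3 → row 3

(3, 4)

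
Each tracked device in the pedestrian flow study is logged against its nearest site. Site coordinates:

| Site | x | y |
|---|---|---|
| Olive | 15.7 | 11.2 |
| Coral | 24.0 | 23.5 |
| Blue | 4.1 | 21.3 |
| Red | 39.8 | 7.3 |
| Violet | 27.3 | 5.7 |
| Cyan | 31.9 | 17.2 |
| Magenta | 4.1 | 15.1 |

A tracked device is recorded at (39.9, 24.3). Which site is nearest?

Cyan

Squared distances to each site:
Olive: 757.250; Coral: 253.450; Blue: 1290.640; Red: 289.010; Violet: 504.720; Cyan: 114.410; Magenta: 1366.280.
Minimum at Cyan.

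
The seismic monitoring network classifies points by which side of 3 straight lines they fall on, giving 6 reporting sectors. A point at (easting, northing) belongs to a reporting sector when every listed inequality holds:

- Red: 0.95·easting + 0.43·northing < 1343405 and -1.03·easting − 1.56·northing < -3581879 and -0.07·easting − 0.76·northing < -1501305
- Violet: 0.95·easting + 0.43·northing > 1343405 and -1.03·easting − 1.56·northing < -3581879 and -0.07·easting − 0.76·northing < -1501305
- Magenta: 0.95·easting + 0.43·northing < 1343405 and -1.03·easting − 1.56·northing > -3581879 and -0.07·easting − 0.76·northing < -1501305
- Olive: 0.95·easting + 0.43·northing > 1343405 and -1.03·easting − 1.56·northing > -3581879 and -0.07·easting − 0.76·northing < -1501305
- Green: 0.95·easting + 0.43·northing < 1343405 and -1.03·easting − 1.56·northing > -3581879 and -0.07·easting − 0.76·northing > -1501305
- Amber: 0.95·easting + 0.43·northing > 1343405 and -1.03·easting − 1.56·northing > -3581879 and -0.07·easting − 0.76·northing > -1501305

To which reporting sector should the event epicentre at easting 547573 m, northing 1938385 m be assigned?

Violet

0.95·547573 + 0.43·1938385 = 1353699.900, which is > 1343405
-1.03·547573 − 1.56·1938385 = -3587880.790, which is < -3581879
-0.07·547573 − 0.76·1938385 = -1511502.710, which is < -1501305
This sign pattern matches Violet.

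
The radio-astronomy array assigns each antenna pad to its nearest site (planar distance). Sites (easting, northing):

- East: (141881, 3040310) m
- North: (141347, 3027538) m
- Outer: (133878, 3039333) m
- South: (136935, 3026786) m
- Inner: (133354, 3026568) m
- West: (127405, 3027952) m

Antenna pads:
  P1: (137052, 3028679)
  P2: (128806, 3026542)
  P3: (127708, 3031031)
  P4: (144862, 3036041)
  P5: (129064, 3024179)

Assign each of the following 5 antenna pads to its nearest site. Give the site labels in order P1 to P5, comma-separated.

South, West, West, East, West

P1 → South (d²=3597138.00)
P2 → West (d²=3950901.00)
P3 → West (d²=9572050.00)
P4 → East (d²=27110722.00)
P5 → West (d²=16987810.00)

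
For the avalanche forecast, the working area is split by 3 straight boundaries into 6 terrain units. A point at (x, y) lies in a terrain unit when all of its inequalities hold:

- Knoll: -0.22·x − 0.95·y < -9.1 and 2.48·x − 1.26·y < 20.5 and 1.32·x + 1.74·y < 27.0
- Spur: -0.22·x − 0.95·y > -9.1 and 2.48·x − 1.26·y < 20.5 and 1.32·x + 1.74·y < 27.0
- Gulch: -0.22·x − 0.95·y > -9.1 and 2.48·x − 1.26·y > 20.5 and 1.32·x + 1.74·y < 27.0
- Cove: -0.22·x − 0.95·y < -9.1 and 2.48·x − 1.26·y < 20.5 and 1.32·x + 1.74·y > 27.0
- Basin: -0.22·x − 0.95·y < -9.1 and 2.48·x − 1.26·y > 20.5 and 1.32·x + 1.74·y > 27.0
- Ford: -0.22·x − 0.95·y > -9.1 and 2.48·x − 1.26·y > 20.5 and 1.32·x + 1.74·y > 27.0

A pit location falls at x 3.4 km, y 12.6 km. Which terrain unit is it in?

Knoll

-0.22·3.4 − 0.95·12.6 = -12.718, which is < -9.1
2.48·3.4 − 1.26·12.6 = -7.444, which is < 20.5
1.32·3.4 + 1.74·12.6 = 26.412, which is < 27.0
This sign pattern matches Knoll.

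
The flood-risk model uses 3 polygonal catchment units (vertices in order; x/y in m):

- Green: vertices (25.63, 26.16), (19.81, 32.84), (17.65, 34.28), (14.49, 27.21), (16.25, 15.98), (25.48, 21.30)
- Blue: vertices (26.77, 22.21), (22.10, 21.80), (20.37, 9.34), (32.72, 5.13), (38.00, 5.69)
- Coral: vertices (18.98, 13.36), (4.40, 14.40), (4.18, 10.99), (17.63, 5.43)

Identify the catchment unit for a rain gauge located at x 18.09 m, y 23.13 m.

Cast a ray rightward from (18.09, 23.13). For each polygon, the edges (by vertex number in listed order) whose endpoints lie on opposite sides of y = 23.13, where each meets that height, and whether that is right or left of the point:
Green: 4–5 at x≈15.129 (left), 6–1 at x≈25.536 (right) → 1 crossing.
Blue: no edge straddles that height → 0 crossings.
Coral: no edge straddles that height → 0 crossings.
Only Green has an odd count, so the point is inside Green.

Green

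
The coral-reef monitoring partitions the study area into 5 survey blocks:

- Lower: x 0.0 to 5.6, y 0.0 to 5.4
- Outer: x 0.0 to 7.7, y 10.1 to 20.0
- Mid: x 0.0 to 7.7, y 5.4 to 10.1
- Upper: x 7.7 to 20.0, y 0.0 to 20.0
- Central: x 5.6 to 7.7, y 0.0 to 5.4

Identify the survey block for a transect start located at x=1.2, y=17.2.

The point has x = 1.2 and y = 17.2.
Only Outer satisfies 0.0 ≤ x ≤ 7.7 and 10.1 ≤ y ≤ 20.0.

Outer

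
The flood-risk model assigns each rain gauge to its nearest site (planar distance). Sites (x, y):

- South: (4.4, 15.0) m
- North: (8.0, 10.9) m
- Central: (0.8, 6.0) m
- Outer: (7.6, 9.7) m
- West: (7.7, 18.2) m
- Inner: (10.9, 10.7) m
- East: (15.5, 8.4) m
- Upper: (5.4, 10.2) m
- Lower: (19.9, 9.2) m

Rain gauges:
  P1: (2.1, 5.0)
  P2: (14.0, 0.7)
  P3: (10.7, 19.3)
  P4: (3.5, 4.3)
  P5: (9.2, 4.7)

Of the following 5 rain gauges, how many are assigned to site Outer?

P1 → Central
P2 → East
P3 → West
P4 → Central
P5 → Outer
1 of the 5 goes to Outer.

1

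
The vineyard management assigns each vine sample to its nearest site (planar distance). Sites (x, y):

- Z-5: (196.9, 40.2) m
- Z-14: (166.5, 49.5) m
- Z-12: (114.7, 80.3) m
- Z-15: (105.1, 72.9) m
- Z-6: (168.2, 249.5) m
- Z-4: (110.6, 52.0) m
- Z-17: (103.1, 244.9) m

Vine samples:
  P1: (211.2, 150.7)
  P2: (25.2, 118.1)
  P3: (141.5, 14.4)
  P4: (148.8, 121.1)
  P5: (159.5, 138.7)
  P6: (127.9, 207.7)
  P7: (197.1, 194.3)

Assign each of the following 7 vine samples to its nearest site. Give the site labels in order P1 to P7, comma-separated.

Z-6, Z-15, Z-14, Z-12, Z-12, Z-17, Z-6

P1 → Z-6 (d²=11610.44)
P2 → Z-15 (d²=8427.05)
P3 → Z-14 (d²=1857.01)
P4 → Z-12 (d²=2827.45)
P5 → Z-12 (d²=5417.60)
P6 → Z-17 (d²=1998.88)
P7 → Z-6 (d²=3882.25)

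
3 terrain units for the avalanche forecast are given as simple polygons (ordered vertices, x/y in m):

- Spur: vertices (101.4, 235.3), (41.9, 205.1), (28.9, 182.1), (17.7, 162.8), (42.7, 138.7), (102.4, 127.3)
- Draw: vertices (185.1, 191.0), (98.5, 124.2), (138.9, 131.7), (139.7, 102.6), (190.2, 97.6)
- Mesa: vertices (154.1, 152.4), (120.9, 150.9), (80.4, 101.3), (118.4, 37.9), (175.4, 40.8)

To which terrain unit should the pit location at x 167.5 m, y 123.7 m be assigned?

Cast a ray rightward from (167.5, 123.7). For each polygon, the edges (by vertex number in listed order) whose endpoints lie on opposite sides of y = 123.7, where each meets that height, and whether that is right or left of the point:
Spur: no edge straddles that height → 0 crossings.
Draw: 3–4 at x≈139.12 (left), 5–1 at x≈188.77 (right) → 1 crossing.
Mesa: 2–3 at x≈98.69 (left), 5–1 at x≈159.58 (left) → 0 crossings.
Only Draw has an odd count, so the point is inside Draw.

Draw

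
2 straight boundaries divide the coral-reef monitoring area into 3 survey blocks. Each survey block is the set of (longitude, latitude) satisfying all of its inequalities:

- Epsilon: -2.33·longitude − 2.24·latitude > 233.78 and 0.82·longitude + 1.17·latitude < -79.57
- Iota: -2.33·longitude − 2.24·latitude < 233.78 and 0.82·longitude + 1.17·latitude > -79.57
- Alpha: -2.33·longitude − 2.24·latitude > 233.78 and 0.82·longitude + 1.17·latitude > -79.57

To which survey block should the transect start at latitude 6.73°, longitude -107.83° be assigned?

Epsilon

-2.33·-107.83 − 2.24·6.73 = 236.169, which is > 233.78
0.82·-107.83 + 1.17·6.73 = -80.546, which is < -79.57
This sign pattern matches Epsilon.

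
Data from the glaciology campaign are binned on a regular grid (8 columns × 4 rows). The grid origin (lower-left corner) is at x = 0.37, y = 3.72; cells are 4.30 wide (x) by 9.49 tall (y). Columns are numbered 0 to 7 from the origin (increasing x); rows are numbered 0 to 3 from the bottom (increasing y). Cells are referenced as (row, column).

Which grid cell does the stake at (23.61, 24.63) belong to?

Column index: ⌊(23.61 − 0.37) / 4.30⌋ = ⌊5.405⌋ = 5
Row offset from origin: ⌊(24.63 − 3.72) / 9.49⌋ = ⌊2.203⌋ = 2 → row 2

(2, 5)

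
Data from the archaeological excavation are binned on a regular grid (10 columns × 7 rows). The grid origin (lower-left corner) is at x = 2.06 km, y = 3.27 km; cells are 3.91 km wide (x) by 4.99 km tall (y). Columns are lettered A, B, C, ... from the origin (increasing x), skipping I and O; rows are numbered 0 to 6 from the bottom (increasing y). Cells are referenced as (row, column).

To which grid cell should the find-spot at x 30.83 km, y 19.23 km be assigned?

(3, H)

Column index: ⌊(30.83 − 2.06) / 3.91⌋ = ⌊7.358⌋ = 7 → column H
Row offset from origin: ⌊(19.23 − 3.27) / 4.99⌋ = ⌊3.198⌋ = 3 → row 3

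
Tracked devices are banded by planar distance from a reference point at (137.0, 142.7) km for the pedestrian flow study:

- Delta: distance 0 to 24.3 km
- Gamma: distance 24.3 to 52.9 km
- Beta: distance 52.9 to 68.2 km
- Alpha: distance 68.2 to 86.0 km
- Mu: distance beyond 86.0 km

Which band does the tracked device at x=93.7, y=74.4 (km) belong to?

Distance = √((93.7−137.0)² + (74.4−142.7)²) = √(1874.890 + 4664.890) = 80.869 km.
68.2 ≤ 80.869 < 86.0 → Alpha.

Alpha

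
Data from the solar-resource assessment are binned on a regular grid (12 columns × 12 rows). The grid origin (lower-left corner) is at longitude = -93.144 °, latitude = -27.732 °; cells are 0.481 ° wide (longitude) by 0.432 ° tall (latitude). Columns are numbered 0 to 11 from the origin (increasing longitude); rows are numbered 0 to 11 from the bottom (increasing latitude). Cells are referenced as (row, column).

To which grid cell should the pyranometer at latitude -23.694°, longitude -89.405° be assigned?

(9, 7)

Column index: ⌊(-89.405 − -93.144) / 0.481⌋ = ⌊7.773⌋ = 7
Row offset from origin: ⌊(-23.694 − -27.732) / 0.432⌋ = ⌊9.347⌋ = 9 → row 9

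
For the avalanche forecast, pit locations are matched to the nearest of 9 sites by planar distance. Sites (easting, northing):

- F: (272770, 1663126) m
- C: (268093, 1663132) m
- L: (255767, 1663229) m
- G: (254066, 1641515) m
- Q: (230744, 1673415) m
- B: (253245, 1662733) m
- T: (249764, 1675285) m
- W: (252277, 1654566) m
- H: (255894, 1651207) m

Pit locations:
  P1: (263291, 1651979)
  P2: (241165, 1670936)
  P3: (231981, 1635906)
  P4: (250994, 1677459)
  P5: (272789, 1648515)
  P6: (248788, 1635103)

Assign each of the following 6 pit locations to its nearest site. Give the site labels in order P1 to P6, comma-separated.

P1 → H (d²=55311593.00)
P2 → T (d²=92856602.00)
P3 → G (d²=519208106.00)
P4 → T (d²=6239176.00)
P5 → F (d²=213481682.00)
P6 → G (d²=68971028.00)

H, T, G, T, F, G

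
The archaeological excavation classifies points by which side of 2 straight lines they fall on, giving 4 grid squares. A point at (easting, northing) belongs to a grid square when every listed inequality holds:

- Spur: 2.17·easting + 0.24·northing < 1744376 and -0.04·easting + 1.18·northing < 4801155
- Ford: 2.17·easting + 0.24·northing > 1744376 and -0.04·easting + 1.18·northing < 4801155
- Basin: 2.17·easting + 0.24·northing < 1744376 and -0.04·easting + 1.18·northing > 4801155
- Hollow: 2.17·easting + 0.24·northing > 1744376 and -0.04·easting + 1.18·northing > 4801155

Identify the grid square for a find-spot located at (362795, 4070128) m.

2.17·362795 + 0.24·4070128 = 1764095.870, which is > 1744376
-0.04·362795 + 1.18·4070128 = 4788239.240, which is < 4801155
This sign pattern matches Ford.

Ford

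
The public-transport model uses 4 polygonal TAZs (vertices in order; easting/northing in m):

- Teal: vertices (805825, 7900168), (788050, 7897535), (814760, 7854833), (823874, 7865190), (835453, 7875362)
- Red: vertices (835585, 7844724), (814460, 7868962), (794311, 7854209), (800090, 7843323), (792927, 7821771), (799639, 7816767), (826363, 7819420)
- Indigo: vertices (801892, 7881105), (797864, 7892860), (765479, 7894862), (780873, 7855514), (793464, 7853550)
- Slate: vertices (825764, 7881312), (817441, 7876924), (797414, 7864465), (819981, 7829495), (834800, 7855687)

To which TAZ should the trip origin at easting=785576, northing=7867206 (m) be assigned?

Cast a ray rightward from (785576, 7867206). For each polygon, the edges (by vertex number in listed order) whose endpoints lie on opposite sides of northing = 7867206, where each meets that height, and whether that is right or left of the point:
Teal: 2–3 at easting≈807020.7 (right), 4–5 at easting≈826168.9 (right) → 2 crossings.
Red: 1–2 at easting≈815990.5 (right), 2–3 at easting≈812061.7 (right) → 2 crossings.
Indigo: 3–4 at easting≈776298.8 (left), 5–1 at easting≈797640.8 (right) → 1 crossing.
Slate: 2–3 at easting≈801820.0 (right), 5–1 at easting≈830738.1 (right) → 2 crossings.
Only Indigo has an odd count, so the point is inside Indigo.

Indigo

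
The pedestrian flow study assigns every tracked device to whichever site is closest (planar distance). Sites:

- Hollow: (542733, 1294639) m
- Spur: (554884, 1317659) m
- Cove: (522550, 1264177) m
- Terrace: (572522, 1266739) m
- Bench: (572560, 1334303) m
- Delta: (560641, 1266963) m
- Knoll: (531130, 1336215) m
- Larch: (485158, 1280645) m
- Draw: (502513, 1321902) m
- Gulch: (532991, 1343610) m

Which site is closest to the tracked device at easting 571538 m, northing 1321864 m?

Squared distances to each site:
Hollow: 1570928650.000; Spur: 295037741.000; Cove: 5727614113.000; Terrace: 3039733881.000; Bench: 155773205.000; Delta: 3132864410.000; Knoll: 1838757665.000; Larch: 9160510361.000; Draw: 4764452069.000; Gulch: 1958759725.000.
Minimum at Bench.

Bench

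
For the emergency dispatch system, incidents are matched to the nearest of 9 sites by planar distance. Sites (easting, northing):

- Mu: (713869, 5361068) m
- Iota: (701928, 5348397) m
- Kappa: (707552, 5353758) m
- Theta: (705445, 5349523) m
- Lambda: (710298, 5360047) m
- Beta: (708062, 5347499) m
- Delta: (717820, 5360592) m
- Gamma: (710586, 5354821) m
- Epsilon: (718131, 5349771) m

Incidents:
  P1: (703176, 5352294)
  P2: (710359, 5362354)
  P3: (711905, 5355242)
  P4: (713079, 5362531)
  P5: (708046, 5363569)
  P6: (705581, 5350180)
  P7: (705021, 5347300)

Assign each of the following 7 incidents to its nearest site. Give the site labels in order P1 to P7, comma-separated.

P1 → Theta (d²=12826802.00)
P2 → Lambda (d²=5325970.00)
P3 → Gamma (d²=1917002.00)
P4 → Mu (d²=2764469.00)
P5 → Lambda (d²=17475988.00)
P6 → Theta (d²=450145.00)
P7 → Theta (d²=5121505.00)

Theta, Lambda, Gamma, Mu, Lambda, Theta, Theta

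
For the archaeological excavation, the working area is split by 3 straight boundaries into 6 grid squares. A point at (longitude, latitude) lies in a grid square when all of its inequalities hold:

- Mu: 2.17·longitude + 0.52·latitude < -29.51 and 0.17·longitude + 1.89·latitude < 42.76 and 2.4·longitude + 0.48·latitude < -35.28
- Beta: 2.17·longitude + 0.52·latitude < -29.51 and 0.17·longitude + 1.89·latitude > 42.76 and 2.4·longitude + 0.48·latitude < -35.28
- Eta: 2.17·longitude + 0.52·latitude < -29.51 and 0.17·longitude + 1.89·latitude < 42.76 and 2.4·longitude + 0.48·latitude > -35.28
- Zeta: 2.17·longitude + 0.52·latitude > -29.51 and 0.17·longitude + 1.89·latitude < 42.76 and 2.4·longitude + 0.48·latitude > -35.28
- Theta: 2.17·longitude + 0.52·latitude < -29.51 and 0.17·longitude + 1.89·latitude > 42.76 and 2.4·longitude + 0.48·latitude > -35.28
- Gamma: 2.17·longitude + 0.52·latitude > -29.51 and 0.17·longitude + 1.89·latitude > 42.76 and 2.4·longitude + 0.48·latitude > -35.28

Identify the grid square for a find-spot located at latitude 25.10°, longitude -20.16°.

2.17·-20.16 + 0.52·25.10 = -30.695, which is < -29.51
0.17·-20.16 + 1.89·25.10 = 44.012, which is > 42.76
2.4·-20.16 + 0.48·25.10 = -36.336, which is < -35.28
This sign pattern matches Beta.

Beta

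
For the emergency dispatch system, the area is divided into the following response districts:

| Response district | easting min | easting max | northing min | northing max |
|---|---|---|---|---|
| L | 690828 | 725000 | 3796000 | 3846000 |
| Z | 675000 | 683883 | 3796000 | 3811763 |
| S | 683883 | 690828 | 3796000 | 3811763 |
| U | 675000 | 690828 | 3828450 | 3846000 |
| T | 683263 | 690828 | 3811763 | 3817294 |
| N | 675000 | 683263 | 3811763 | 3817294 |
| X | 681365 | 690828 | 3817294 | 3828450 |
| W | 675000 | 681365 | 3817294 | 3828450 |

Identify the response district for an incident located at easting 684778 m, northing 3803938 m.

S

The point has easting = 684778 and northing = 3803938.
Only S satisfies 683883 ≤ easting ≤ 690828 and 3796000 ≤ northing ≤ 3811763.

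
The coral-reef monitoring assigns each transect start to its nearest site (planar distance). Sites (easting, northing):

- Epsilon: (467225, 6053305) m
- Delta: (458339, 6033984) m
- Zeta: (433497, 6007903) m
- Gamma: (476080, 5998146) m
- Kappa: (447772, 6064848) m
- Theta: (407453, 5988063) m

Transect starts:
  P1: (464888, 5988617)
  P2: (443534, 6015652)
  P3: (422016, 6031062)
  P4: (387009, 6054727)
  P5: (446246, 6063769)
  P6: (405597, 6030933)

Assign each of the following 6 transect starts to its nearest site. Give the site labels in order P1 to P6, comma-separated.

Gamma, Zeta, Zeta, Kappa, Kappa, Zeta

P1 → Gamma (d²=216062705.00)
P2 → Zeta (d²=160788370.00)
P3 → Zeta (d²=668152642.00)
P4 → Kappa (d²=3794576810.00)
P5 → Kappa (d²=3492917.00)
P6 → Zeta (d²=1308790900.00)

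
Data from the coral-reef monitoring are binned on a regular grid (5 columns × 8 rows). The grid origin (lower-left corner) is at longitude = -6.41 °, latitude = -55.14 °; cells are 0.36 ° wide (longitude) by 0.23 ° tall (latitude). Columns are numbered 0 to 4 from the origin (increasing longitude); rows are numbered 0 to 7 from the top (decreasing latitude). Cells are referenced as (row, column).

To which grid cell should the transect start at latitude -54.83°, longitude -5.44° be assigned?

(6, 2)

Column index: ⌊(-5.44 − -6.41) / 0.36⌋ = ⌊2.694⌋ = 2
Row offset from origin: ⌊(-54.83 − -55.14) / 0.23⌋ = ⌊1.348⌋ = 1 → row 6 (counted from top)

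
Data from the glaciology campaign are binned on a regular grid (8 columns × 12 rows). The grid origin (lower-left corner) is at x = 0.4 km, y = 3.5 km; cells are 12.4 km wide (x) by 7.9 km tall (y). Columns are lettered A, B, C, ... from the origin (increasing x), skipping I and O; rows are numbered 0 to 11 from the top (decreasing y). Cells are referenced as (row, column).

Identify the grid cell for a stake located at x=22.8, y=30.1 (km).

Column index: ⌊(22.8 − 0.4) / 12.4⌋ = ⌊1.806⌋ = 1 → column B
Row offset from origin: ⌊(30.1 − 3.5) / 7.9⌋ = ⌊3.367⌋ = 3 → row 8 (counted from top)

(8, B)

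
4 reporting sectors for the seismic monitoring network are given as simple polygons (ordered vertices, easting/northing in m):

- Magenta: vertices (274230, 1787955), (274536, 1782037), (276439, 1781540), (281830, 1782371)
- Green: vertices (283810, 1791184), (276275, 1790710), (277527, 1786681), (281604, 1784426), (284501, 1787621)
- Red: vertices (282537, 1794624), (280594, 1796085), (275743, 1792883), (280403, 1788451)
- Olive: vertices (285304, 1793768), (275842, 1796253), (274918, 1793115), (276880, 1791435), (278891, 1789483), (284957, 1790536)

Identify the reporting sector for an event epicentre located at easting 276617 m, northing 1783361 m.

Cast a ray rightward from (276617, 1783361). For each polygon, the edges (by vertex number in listed order) whose endpoints lie on opposite sides of northing = 1783361, where each meets that height, and whether that is right or left of the point:
Magenta: 1–2 at easting≈274467.5 (left), 4–1 at easting≈280482.6 (right) → 1 crossing.
Green: no edge straddles that height → 0 crossings.
Red: no edge straddles that height → 0 crossings.
Olive: no edge straddles that height → 0 crossings.
Only Magenta has an odd count, so the point is inside Magenta.

Magenta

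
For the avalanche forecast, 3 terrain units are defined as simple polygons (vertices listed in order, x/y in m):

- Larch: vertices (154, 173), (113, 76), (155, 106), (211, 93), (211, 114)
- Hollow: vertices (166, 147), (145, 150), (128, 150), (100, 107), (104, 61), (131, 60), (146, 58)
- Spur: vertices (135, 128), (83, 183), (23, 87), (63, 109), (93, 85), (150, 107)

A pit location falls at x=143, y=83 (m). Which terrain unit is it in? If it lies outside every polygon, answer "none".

Hollow

Cast a ray rightward from (143, 83). For each polygon, the edges (by vertex number in listed order) whose endpoints lie on opposite sides of y = 83, where each meets that height, and whether that is right or left of the point:
Larch: 1–2 at x≈116.0 (left), 2–3 at x≈122.8 (left) → 0 crossings.
Hollow: 4–5 at x≈102.1 (left), 7–1 at x≈151.6 (right) → 1 crossing.
Spur: no edge straddles that height → 0 crossings.
Only Hollow has an odd count, so the point is inside Hollow.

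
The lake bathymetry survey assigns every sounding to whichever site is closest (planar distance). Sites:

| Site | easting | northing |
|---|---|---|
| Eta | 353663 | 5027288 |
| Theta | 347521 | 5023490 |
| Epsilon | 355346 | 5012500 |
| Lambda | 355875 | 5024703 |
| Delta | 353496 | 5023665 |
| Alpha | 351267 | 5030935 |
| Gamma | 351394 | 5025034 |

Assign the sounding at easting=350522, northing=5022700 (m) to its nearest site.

Squared distances to each site:
Eta: 30915625.000; Theta: 9630101.000; Epsilon: 127310976.000; Lambda: 32666618.000; Delta: 9775901.000; Alpha: 68370250.000; Gamma: 6207940.000.
Minimum at Gamma.

Gamma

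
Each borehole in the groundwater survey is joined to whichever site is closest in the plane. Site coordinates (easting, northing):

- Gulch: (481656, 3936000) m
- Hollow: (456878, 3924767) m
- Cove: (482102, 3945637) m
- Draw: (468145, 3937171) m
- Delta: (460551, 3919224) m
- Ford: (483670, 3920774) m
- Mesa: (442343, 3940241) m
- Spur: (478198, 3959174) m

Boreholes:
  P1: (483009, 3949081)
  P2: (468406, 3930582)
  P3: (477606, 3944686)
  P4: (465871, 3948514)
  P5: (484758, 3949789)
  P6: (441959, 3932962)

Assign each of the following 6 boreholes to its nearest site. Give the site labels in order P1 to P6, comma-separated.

Cove, Draw, Cove, Draw, Cove, Mesa

P1 → Cove (d²=12683785.00)
P2 → Draw (d²=43483042.00)
P3 → Cove (d²=21118417.00)
P4 → Draw (d²=133834725.00)
P5 → Cove (d²=24293440.00)
P6 → Mesa (d²=53131297.00)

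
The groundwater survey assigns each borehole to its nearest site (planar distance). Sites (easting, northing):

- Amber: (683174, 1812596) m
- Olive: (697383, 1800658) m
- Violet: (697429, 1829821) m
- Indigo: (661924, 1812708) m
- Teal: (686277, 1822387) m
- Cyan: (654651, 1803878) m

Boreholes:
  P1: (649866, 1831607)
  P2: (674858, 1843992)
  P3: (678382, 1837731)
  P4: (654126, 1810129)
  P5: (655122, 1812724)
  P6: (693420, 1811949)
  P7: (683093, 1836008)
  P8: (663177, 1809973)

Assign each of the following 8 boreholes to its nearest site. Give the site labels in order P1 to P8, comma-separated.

Indigo, Teal, Teal, Cyan, Indigo, Amber, Teal, Indigo

P1 → Indigo (d²=502567565.00)
P2 → Teal (d²=597169586.00)
P3 → Teal (d²=297769361.00)
P4 → Cyan (d²=39350626.00)
P5 → Indigo (d²=46267460.00)
P6 → Amber (d²=105399125.00)
P7 → Teal (d²=195669497.00)
P8 → Indigo (d²=9050234.00)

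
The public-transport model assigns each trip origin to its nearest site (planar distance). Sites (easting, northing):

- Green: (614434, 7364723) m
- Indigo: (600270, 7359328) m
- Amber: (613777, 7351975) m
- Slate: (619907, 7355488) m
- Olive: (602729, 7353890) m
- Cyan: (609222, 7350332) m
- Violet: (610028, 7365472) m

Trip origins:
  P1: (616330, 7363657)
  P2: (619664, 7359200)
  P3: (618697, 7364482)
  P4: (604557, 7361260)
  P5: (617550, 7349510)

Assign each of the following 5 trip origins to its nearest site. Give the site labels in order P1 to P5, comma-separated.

Green, Slate, Green, Indigo, Amber

P1 → Green (d²=4731172.00)
P2 → Slate (d²=13837993.00)
P3 → Green (d²=18231250.00)
P4 → Indigo (d²=22110993.00)
P5 → Amber (d²=20311754.00)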